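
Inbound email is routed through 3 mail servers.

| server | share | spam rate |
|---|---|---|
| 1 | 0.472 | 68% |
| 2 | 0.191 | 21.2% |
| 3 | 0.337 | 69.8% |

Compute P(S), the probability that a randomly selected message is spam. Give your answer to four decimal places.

P(S) ≈ 0.5967

By the law of total probability,
P(S) = P(S|1)·P(1) + P(S|2)·P(2) + P(S|3)·P(3)
      = 0.68·0.472 + 0.212·0.191 + 0.698·0.337
      = 0.32096 + 0.040492 + 0.235226 = 0.596678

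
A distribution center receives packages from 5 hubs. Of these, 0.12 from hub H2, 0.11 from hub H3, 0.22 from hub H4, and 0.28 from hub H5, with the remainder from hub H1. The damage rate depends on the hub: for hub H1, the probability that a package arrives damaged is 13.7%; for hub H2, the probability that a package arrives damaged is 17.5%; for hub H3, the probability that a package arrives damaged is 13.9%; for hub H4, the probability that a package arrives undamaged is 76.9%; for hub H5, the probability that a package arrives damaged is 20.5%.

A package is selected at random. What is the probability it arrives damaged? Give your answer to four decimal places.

P(H1) = 1 − (0.12 + 0.11 + 0.22 + 0.28) = 0.27.
P(D|H4) = 1 − 0.769 = 0.231.
P(D) = P(D|H1)·P(H1) + P(D|H2)·P(H2) + P(D|H3)·P(H3) + P(D|H4)·P(H4) + P(D|H5)·P(H5)
      = 0.137·0.27 + 0.175·0.12 + 0.139·0.11 + 0.231·0.22 + 0.205·0.28
      = 0.03699 + 0.021 + 0.01529 + 0.05082 + 0.0574 = 0.1815

P(D) ≈ 0.1815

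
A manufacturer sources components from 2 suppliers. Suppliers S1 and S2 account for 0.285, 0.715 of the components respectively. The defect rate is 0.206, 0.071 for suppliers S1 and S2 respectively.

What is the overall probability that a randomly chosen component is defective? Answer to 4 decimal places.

By the law of total probability,
P(D) = P(D|S1)·P(S1) + P(D|S2)·P(S2)
      = 0.206·0.285 + 0.071·0.715
      = 0.05871 + 0.050765 = 0.109475

P(D) ≈ 0.1095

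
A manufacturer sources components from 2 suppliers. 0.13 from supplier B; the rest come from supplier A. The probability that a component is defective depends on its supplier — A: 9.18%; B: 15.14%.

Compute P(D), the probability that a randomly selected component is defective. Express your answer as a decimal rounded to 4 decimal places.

P(A) = 1 − (0.13) = 0.87.
P(D) = P(D|A)·P(A) + P(D|B)·P(B)
      = 0.0918·0.87 + 0.1514·0.13
      = 0.079866 + 0.019682 = 0.099548

P(D) ≈ 0.0995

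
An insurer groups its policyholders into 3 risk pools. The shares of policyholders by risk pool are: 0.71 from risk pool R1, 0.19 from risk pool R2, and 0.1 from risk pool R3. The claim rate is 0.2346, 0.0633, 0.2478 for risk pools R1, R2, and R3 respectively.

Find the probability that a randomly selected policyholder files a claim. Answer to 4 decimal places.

P(C) = P(C|R1)·P(R1) + P(C|R2)·P(R2) + P(C|R3)·P(R3)
      = 0.2346·0.71 + 0.0633·0.19 + 0.2478·0.1
      = 0.166566 + 0.012027 + 0.02478 = 0.203373

0.2034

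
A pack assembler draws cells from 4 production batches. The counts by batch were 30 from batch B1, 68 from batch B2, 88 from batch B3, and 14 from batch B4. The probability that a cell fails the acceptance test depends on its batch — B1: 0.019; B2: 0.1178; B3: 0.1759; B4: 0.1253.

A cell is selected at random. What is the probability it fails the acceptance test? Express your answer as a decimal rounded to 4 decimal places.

0.1291

Total: 30 + 68 + 88 + 14 = 200.
P(B1) = 30/200 = 0.15. P(B2) = 68/200 = 0.34. P(B3) = 88/200 = 0.44. P(B4) = 14/200 = 0.07.
P(F) = P(F|B1)·P(B1) + P(F|B2)·P(B2) + P(F|B3)·P(B3) + P(F|B4)·P(B4)
      = 0.019·0.15 + 0.1178·0.34 + 0.1759·0.44 + 0.1253·0.07
      = 0.00285 + 0.040052 + 0.077396 + 0.008771 = 0.129069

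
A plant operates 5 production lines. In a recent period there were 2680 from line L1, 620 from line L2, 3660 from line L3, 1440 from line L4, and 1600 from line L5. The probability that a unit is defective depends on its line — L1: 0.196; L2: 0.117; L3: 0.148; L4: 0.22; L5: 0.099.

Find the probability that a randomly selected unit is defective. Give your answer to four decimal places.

0.1615

Total: 2680 + 620 + 3660 + 1440 + 1600 = 10000.
P(L1) = 2680/10000 = 0.268. P(L2) = 620/10000 = 0.062. P(L3) = 3660/10000 = 0.366. P(L4) = 1440/10000 = 0.144. P(L5) = 1600/10000 = 0.16.
Summing over the partition,
P(D) = P(D|L1)·P(L1) + P(D|L2)·P(L2) + P(D|L3)·P(L3) + P(D|L4)·P(L4) + P(D|L5)·P(L5)
      = 0.196·0.268 + 0.117·0.062 + 0.148·0.366 + 0.22·0.144 + 0.099·0.16
      = 0.052528 + 0.007254 + 0.054168 + 0.03168 + 0.01584 = 0.16147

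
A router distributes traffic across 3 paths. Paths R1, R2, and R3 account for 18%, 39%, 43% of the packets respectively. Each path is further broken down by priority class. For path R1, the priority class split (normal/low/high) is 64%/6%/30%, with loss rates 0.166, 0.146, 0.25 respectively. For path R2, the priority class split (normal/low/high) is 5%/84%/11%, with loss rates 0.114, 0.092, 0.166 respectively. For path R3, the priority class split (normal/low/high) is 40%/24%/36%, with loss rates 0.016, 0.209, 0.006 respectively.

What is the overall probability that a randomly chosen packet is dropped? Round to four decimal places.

P(L) ≈ 0.0989

P(L|R1) = 0.64·0.166 + 0.06·0.146 + 0.3·0.25 = 0.10624 + 0.00876 + 0.075 = 0.19
P(L|R2) = 0.05·0.114 + 0.84·0.092 + 0.11·0.166 = 0.0057 + 0.07728 + 0.01826 = 0.10124
P(L|R3) = 0.4·0.016 + 0.24·0.209 + 0.36·0.006 = 0.0064 + 0.05016 + 0.00216 = 0.05872
Then overall,
P(L) = 0.18·0.19 + 0.39·0.10124 + 0.43·0.05872
      = 0.0342 + 0.0394836 + 0.0252496 = 0.0989332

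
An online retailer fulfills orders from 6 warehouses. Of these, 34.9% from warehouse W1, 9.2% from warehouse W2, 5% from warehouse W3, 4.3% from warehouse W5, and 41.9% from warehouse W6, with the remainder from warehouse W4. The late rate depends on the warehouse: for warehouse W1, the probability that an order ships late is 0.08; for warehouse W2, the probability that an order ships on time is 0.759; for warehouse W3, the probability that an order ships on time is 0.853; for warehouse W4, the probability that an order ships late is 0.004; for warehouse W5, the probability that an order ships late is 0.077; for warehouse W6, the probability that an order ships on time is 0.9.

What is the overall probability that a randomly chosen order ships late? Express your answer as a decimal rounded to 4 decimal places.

P(W4) = 1 − (0.349 + 0.092 + 0.05 + 0.043 + 0.419) = 0.047.
P(L|W2) = 1 − 0.759 = 0.241.
P(L|W3) = 1 − 0.853 = 0.147.
P(L|W6) = 1 − 0.9 = 0.1.
Summing over the partition,
P(L) = P(L|W1)·P(W1) + P(L|W2)·P(W2) + P(L|W3)·P(W3) + P(L|W4)·P(W4) + P(L|W5)·P(W5) + P(L|W6)·P(W6)
      = 0.08·0.349 + 0.241·0.092 + 0.147·0.05 + 0.004·0.047 + 0.077·0.043 + 0.1·0.419
      = 0.02792 + 0.022172 + 0.00735 + 0.000188 + 0.003311 + 0.0419 = 0.102841

0.1028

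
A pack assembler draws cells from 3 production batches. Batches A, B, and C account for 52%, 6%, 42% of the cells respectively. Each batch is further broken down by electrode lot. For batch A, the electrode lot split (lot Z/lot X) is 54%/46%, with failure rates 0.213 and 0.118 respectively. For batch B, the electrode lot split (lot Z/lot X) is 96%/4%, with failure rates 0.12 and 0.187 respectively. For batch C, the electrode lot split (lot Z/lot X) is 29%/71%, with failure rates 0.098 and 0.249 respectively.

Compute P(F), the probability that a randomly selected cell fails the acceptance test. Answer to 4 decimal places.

P(F) ≈ 0.1816

P(F|A) = 0.54·0.213 + 0.46·0.118 = 0.11502 + 0.05428 = 0.1693
P(F|B) = 0.96·0.12 + 0.04·0.187 = 0.1152 + 0.00748 = 0.12268
P(F|C) = 0.29·0.098 + 0.71·0.249 = 0.02842 + 0.17679 = 0.20521
Then overall,
P(F) = 0.52·0.1693 + 0.06·0.12268 + 0.42·0.20521
      = 0.088036 + 0.0073608 + 0.0861882 = 0.181585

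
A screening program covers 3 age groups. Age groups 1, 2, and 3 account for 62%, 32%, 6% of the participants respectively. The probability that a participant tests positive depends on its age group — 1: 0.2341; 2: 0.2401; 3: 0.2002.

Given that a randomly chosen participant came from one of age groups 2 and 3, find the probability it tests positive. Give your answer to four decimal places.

P(T|S) ≈ 0.2338

Let S = {2, 3}.
P(S) = 0.32 + 0.06 = 0.38.
P(T ∩ S) = 0.2401·0.32 + 0.2002·0.06 = 0.076832 + 0.012012 = 0.088844.
P(T | S) = 0.088844 / 0.38 = 0.233800…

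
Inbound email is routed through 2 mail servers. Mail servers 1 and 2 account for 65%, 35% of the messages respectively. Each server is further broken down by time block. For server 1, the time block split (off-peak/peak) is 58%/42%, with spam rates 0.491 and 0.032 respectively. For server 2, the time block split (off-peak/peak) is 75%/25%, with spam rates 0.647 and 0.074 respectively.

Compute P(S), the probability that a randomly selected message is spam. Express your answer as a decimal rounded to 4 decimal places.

P(S|1) = 0.58·0.491 + 0.42·0.032 = 0.28478 + 0.01344 = 0.29822
P(S|2) = 0.75·0.647 + 0.25·0.074 = 0.48525 + 0.0185 = 0.50375
By total probability over the outer partition,
P(S) = 0.65·0.29822 + 0.35·0.50375
      = 0.193843 + 0.1763125 = 0.3701555

P(S) ≈ 0.3702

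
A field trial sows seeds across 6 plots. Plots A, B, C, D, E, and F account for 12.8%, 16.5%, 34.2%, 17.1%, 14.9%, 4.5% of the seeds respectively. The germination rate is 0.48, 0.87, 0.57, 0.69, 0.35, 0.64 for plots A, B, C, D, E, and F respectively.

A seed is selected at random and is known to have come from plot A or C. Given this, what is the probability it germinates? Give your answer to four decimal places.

Let S = {A, C}.
P(S) = 0.128 + 0.342 = 0.47.
P(G ∩ S) = 0.48·0.128 + 0.57·0.342 = 0.06144 + 0.19494 = 0.25638.
P(G | S) = 0.25638 / 0.47 = 0.545489…

P(G|S) ≈ 0.5455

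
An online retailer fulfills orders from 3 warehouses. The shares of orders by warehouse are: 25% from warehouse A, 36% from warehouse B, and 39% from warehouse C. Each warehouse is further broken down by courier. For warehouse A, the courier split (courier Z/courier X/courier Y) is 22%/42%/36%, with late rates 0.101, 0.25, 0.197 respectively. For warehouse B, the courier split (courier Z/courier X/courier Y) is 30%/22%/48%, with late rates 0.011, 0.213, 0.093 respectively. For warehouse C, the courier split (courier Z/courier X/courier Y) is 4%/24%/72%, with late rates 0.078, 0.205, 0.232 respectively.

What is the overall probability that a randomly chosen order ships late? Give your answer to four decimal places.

P(L|A) = 0.22·0.101 + 0.42·0.25 + 0.36·0.197 = 0.02222 + 0.105 + 0.07092 = 0.19814
P(L|B) = 0.3·0.011 + 0.22·0.213 + 0.48·0.093 = 0.0033 + 0.04686 + 0.04464 = 0.0948
P(L|C) = 0.04·0.078 + 0.24·0.205 + 0.72·0.232 = 0.00312 + 0.0492 + 0.16704 = 0.21936
Then overall,
P(L) = 0.25·0.19814 + 0.36·0.0948 + 0.39·0.21936
      = 0.049535 + 0.034128 + 0.0855504 = 0.1692134

0.1692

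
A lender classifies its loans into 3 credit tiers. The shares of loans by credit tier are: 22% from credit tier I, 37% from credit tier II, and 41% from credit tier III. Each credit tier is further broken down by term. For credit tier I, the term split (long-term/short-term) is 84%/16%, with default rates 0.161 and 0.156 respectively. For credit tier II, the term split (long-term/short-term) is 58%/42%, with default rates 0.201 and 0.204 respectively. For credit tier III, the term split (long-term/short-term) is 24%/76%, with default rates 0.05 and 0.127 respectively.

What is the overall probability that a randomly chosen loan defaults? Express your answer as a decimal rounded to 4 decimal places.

P(D|I) = 0.84·0.161 + 0.16·0.156 = 0.13524 + 0.02496 = 0.1602
P(D|II) = 0.58·0.201 + 0.42·0.204 = 0.11658 + 0.08568 = 0.20226
P(D|III) = 0.24·0.05 + 0.76·0.127 = 0.012 + 0.09652 = 0.10852
By total probability over the outer partition,
P(D) = 0.22·0.1602 + 0.37·0.20226 + 0.41·0.10852
      = 0.035244 + 0.0748362 + 0.0444932 = 0.1545734

P(D) ≈ 0.1546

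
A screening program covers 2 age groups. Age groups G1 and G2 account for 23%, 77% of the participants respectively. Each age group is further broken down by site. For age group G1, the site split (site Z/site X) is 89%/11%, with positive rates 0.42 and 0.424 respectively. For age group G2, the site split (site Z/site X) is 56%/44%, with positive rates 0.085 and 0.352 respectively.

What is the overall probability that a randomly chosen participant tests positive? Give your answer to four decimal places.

0.2526

P(T|G1) = 0.89·0.42 + 0.11·0.424 = 0.3738 + 0.04664 = 0.42044
P(T|G2) = 0.56·0.085 + 0.44·0.352 = 0.0476 + 0.15488 = 0.20248
Then overall,
P(T) = 0.23·0.42044 + 0.77·0.20248
      = 0.0967012 + 0.1559096 = 0.2526108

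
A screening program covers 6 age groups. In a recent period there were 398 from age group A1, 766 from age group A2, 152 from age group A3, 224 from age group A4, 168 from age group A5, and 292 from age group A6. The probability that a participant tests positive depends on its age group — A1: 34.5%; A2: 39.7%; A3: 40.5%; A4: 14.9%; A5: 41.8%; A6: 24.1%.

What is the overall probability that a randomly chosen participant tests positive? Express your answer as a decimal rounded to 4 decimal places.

Total: 398 + 766 + 152 + 224 + 168 + 292 = 2000.
P(A1) = 398/2000 = 0.199. P(A2) = 766/2000 = 0.383. P(A3) = 152/2000 = 0.076. P(A4) = 224/2000 = 0.112. P(A5) = 168/2000 = 0.084. P(A6) = 292/2000 = 0.146.
P(T) = P(T|A1)·P(A1) + P(T|A2)·P(A2) + P(T|A3)·P(A3) + P(T|A4)·P(A4) + P(T|A5)·P(A5) + P(T|A6)·P(A6)
      = 0.345·0.199 + 0.397·0.383 + 0.405·0.076 + 0.149·0.112 + 0.418·0.084 + 0.241·0.146
      = 0.068655 + 0.152051 + 0.03078 + 0.016688 + 0.035112 + 0.035186 = 0.338472

0.3385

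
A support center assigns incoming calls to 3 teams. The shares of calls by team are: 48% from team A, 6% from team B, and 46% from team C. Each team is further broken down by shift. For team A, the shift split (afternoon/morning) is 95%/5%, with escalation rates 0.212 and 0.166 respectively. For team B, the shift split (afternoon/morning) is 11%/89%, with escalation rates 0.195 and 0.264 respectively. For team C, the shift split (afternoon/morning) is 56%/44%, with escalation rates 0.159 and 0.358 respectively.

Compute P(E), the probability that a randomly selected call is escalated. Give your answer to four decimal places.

P(E) ≈ 0.2295

P(E|A) = 0.95·0.212 + 0.05·0.166 = 0.2014 + 0.0083 = 0.2097
P(E|B) = 0.11·0.195 + 0.89·0.264 = 0.02145 + 0.23496 = 0.25641
P(E|C) = 0.56·0.159 + 0.44·0.358 = 0.08904 + 0.15752 = 0.24656
By total probability over the outer partition,
P(E) = 0.48·0.2097 + 0.06·0.25641 + 0.46·0.24656
      = 0.100656 + 0.0153846 + 0.1134176 = 0.2294582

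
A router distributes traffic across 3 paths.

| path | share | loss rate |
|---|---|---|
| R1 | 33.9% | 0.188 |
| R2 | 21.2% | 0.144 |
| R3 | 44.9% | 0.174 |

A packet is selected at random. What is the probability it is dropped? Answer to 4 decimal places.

P(L) = P(L|R1)·P(R1) + P(L|R2)·P(R2) + P(L|R3)·P(R3)
      = 0.188·0.339 + 0.144·0.212 + 0.174·0.449
      = 0.063732 + 0.030528 + 0.078126 = 0.172386

0.1724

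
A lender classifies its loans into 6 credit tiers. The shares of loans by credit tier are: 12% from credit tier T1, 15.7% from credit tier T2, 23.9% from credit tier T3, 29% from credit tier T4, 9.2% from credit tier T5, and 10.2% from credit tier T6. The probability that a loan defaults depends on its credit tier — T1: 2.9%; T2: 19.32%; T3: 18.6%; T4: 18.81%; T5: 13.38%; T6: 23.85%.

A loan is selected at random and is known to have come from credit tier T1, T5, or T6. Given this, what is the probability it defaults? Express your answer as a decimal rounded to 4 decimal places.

P(D|S) ≈ 0.1278

Let S = {T1, T5, T6}.
P(S) = 0.12 + 0.092 + 0.102 = 0.314.
P(D ∩ S) = 0.029·0.12 + 0.1338·0.092 + 0.2385·0.102 = 0.00348 + 0.0123096 + 0.024327 = 0.0401166.
P(D | S) = 0.0401166 / 0.314 = 0.127760…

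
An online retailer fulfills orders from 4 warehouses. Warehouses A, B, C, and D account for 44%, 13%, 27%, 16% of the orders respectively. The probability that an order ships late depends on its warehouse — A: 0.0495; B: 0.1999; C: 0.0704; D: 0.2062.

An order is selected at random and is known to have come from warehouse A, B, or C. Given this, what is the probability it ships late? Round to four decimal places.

0.0795

Let S = {A, B, C}.
P(S) = 0.44 + 0.13 + 0.27 = 0.84.
P(L ∩ S) = 0.0495·0.44 + 0.1999·0.13 + 0.0704·0.27 = 0.02178 + 0.025987 + 0.019008 = 0.066775.
P(L | S) = 0.066775 / 0.84 = 0.079494…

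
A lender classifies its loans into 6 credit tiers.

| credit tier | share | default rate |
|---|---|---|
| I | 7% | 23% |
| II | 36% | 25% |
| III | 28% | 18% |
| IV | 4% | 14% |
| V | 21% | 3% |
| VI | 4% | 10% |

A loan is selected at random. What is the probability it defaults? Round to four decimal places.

Using total probability over the partition,
P(D) = P(D|I)·P(I) + P(D|II)·P(II) + P(D|III)·P(III) + P(D|IV)·P(IV) + P(D|V)·P(V) + P(D|VI)·P(VI)
      = 0.23·0.07 + 0.25·0.36 + 0.18·0.28 + 0.14·0.04 + 0.03·0.21 + 0.1·0.04
      = 0.0161 + 0.09 + 0.0504 + 0.0056 + 0.0063 + 0.004 = 0.1724

P(D) ≈ 0.1724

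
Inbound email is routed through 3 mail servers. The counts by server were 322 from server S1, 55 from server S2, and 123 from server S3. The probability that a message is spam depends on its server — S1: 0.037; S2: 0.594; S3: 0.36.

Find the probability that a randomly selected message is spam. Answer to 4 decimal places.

P(S) ≈ 0.1777

Total: 322 + 55 + 123 = 500.
P(S1) = 322/500 = 0.644. P(S2) = 55/500 = 0.11. P(S3) = 123/500 = 0.246.
By the law of total probability,
P(S) = P(S|S1)·P(S1) + P(S|S2)·P(S2) + P(S|S3)·P(S3)
      = 0.037·0.644 + 0.594·0.11 + 0.36·0.246
      = 0.023828 + 0.06534 + 0.08856 = 0.177728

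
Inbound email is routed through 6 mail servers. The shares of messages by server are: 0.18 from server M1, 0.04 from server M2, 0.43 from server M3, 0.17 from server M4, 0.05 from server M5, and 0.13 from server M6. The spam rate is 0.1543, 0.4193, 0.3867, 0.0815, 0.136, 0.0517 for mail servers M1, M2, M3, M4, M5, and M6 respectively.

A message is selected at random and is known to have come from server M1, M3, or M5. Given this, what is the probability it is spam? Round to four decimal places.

Let J = {M1, M3, M5}.
P(J) = 0.18 + 0.43 + 0.05 = 0.66.
P(S ∩ J) = 0.1543·0.18 + 0.3867·0.43 + 0.136·0.05 = 0.027774 + 0.166281 + 0.0068 = 0.200855.
P(S | J) = 0.200855 / 0.66 = 0.304326…

P(S|J) ≈ 0.3043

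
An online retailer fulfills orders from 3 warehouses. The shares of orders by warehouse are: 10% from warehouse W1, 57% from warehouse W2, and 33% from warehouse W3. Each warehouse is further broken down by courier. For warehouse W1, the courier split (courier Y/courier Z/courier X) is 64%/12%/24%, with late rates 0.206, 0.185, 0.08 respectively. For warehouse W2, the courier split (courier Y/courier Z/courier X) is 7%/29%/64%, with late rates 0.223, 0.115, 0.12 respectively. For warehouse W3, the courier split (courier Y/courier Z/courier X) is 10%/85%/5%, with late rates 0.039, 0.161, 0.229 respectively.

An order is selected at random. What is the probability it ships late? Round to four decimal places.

P(L|W1) = 0.64·0.206 + 0.12·0.185 + 0.24·0.08 = 0.13184 + 0.0222 + 0.0192 = 0.17324
P(L|W2) = 0.07·0.223 + 0.29·0.115 + 0.64·0.12 = 0.01561 + 0.03335 + 0.0768 = 0.12576
P(L|W3) = 0.1·0.039 + 0.85·0.161 + 0.05·0.229 = 0.0039 + 0.13685 + 0.01145 = 0.1522
By total probability over the outer partition,
P(L) = 0.1·0.17324 + 0.57·0.12576 + 0.33·0.1522
      = 0.017324 + 0.0716832 + 0.050226 = 0.1392332

P(L) ≈ 0.1392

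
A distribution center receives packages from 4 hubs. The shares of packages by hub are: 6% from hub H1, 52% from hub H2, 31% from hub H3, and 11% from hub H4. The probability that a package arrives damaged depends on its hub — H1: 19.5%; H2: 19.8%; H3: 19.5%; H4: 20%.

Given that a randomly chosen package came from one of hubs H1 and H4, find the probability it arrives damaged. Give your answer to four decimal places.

0.1982

Let S = {H1, H4}.
P(S) = 0.06 + 0.11 = 0.17.
P(D ∩ S) = 0.195·0.06 + 0.2·0.11 = 0.0117 + 0.022 = 0.0337.
P(D | S) = 0.0337 / 0.17 = 0.198235…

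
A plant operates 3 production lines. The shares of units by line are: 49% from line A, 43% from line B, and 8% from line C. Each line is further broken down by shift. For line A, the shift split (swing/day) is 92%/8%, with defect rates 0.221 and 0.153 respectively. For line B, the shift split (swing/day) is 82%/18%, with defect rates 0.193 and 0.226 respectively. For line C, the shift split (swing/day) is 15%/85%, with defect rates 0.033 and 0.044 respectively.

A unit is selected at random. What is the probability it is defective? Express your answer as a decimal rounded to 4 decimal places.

P(D|A) = 0.92·0.221 + 0.08·0.153 = 0.20332 + 0.01224 = 0.21556
P(D|B) = 0.82·0.193 + 0.18·0.226 = 0.15826 + 0.04068 = 0.19894
P(D|C) = 0.15·0.033 + 0.85·0.044 = 0.00495 + 0.0374 = 0.04235
By total probability over the outer partition,
P(D) = 0.49·0.21556 + 0.43·0.19894 + 0.08·0.04235
      = 0.1056244 + 0.0855442 + 0.003388 = 0.1945566

P(D) ≈ 0.1946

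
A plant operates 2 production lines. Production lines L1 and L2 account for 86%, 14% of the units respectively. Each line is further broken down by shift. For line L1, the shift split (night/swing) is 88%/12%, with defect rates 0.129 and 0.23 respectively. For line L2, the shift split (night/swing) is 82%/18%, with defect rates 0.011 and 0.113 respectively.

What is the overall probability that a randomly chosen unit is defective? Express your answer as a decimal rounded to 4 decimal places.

0.1255

P(D|L1) = 0.88·0.129 + 0.12·0.23 = 0.11352 + 0.0276 = 0.14112
P(D|L2) = 0.82·0.011 + 0.18·0.113 = 0.00902 + 0.02034 = 0.02936
Then overall,
P(D) = 0.86·0.14112 + 0.14·0.02936
      = 0.1213632 + 0.0041104 = 0.1254736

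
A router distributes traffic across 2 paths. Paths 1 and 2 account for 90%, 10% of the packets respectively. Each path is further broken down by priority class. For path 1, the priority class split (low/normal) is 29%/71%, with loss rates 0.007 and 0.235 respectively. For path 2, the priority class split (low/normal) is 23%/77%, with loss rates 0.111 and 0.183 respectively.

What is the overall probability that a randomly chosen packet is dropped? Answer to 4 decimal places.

0.1686

P(L|1) = 0.29·0.007 + 0.71·0.235 = 0.00203 + 0.16685 = 0.16888
P(L|2) = 0.23·0.111 + 0.77·0.183 = 0.02553 + 0.14091 = 0.16644
By total probability over the outer partition,
P(L) = 0.9·0.16888 + 0.1·0.16644
      = 0.151992 + 0.016644 = 0.168636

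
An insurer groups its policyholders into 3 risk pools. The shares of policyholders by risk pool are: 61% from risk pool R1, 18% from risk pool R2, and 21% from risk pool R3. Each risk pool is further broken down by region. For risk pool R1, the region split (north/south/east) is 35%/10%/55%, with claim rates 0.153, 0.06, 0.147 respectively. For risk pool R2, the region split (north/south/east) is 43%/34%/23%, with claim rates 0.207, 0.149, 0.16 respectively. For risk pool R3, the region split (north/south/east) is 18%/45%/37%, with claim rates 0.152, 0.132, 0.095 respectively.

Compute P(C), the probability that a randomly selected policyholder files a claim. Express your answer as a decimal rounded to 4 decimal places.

P(C) ≈ 0.1430

P(C|R1) = 0.35·0.153 + 0.1·0.06 + 0.55·0.147 = 0.05355 + 0.006 + 0.08085 = 0.1404
P(C|R2) = 0.43·0.207 + 0.34·0.149 + 0.23·0.16 = 0.08901 + 0.05066 + 0.0368 = 0.17647
P(C|R3) = 0.18·0.152 + 0.45·0.132 + 0.37·0.095 = 0.02736 + 0.0594 + 0.03515 = 0.12191
By total probability over the outer partition,
P(C) = 0.61·0.1404 + 0.18·0.17647 + 0.21·0.12191
      = 0.085644 + 0.0317646 + 0.0256011 = 0.1430097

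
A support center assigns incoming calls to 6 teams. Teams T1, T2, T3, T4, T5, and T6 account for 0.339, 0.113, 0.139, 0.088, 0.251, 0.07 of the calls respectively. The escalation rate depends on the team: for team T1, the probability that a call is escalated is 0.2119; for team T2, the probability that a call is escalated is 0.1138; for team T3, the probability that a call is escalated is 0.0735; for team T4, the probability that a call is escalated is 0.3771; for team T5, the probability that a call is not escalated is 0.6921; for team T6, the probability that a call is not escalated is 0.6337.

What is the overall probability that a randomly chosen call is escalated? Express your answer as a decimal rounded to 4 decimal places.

P(E|T5) = 1 − 0.6921 = 0.3079.
P(E|T6) = 1 − 0.6337 = 0.3663.
By the law of total probability,
P(E) = P(E|T1)·P(T1) + P(E|T2)·P(T2) + P(E|T3)·P(T3) + P(E|T4)·P(T4) + P(E|T5)·P(T5) + P(E|T6)·P(T6)
      = 0.2119·0.339 + 0.1138·0.113 + 0.0735·0.139 + 0.3771·0.088 + 0.3079·0.251 + 0.3663·0.07
      = 0.0718341 + 0.0128594 + 0.0102165 + 0.0331848 + 0.0772829 + 0.025641 = 0.2310187

0.2310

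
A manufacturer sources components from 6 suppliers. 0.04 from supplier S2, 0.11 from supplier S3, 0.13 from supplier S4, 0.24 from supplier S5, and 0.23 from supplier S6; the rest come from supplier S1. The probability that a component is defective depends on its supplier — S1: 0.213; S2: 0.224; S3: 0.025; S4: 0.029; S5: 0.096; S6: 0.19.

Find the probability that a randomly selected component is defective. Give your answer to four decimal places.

P(S1) = 1 − (0.04 + 0.11 + 0.13 + 0.24 + 0.23) = 0.25.
P(D) = P(D|S1)·P(S1) + P(D|S2)·P(S2) + P(D|S3)·P(S3) + P(D|S4)·P(S4) + P(D|S5)·P(S5) + P(D|S6)·P(S6)
      = 0.213·0.25 + 0.224·0.04 + 0.025·0.11 + 0.029·0.13 + 0.096·0.24 + 0.19·0.23
      = 0.05325 + 0.00896 + 0.00275 + 0.00377 + 0.02304 + 0.0437 = 0.13547

0.1355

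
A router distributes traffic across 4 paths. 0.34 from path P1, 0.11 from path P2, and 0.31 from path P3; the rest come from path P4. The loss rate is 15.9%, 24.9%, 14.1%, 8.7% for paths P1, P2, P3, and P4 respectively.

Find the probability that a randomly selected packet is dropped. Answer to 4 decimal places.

0.1460

P(P4) = 1 − (0.34 + 0.11 + 0.31) = 0.24.
P(L) = P(L|P1)·P(P1) + P(L|P2)·P(P2) + P(L|P3)·P(P3) + P(L|P4)·P(P4)
      = 0.159·0.34 + 0.249·0.11 + 0.141·0.31 + 0.087·0.24
      = 0.05406 + 0.02739 + 0.04371 + 0.02088 = 0.14604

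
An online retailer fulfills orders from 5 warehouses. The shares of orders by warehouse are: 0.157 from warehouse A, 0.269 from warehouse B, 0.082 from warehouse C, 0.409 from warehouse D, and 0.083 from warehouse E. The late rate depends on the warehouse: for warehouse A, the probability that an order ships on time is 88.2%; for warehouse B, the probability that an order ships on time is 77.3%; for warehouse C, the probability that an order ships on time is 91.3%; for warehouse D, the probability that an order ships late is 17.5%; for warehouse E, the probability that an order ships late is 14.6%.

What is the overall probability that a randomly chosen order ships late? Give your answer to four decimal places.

P(L|A) = 1 − 0.882 = 0.118.
P(L|B) = 1 − 0.773 = 0.227.
P(L|C) = 1 − 0.913 = 0.087.
By the law of total probability,
P(L) = P(L|A)·P(A) + P(L|B)·P(B) + P(L|C)·P(C) + P(L|D)·P(D) + P(L|E)·P(E)
      = 0.118·0.157 + 0.227·0.269 + 0.087·0.082 + 0.175·0.409 + 0.146·0.083
      = 0.018526 + 0.061063 + 0.007134 + 0.071575 + 0.012118 = 0.170416

0.1704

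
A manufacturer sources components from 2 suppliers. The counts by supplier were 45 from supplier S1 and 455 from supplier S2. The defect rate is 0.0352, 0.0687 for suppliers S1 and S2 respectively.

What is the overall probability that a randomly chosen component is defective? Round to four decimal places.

P(D) ≈ 0.0657

Total: 45 + 455 = 500.
P(S1) = 45/500 = 0.09. P(S2) = 455/500 = 0.91.
Using total probability over the partition,
P(D) = P(D|S1)·P(S1) + P(D|S2)·P(S2)
      = 0.0352·0.09 + 0.0687·0.91
      = 0.003168 + 0.062517 = 0.065685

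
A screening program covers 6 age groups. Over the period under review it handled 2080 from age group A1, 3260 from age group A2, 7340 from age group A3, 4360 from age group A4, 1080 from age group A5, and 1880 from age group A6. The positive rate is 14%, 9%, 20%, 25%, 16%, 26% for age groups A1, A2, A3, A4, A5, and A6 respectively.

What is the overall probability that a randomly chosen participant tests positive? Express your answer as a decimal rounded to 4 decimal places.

0.1902

Total: 2080 + 3260 + 7340 + 4360 + 1080 + 1880 = 20000.
P(A1) = 2080/20000 = 0.104. P(A2) = 3260/20000 = 0.163. P(A3) = 7340/20000 = 0.367. P(A4) = 4360/20000 = 0.218. P(A5) = 1080/20000 = 0.054. P(A6) = 1880/20000 = 0.094.
P(T) = P(T|A1)·P(A1) + P(T|A2)·P(A2) + P(T|A3)·P(A3) + P(T|A4)·P(A4) + P(T|A5)·P(A5) + P(T|A6)·P(A6)
      = 0.14·0.104 + 0.09·0.163 + 0.2·0.367 + 0.25·0.218 + 0.16·0.054 + 0.26·0.094
      = 0.01456 + 0.01467 + 0.0734 + 0.0545 + 0.00864 + 0.02444 = 0.19021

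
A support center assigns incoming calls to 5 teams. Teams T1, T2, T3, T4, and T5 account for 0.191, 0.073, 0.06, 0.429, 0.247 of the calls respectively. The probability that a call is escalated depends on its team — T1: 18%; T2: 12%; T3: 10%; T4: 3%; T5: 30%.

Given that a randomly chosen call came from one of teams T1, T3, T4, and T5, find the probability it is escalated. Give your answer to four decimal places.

Let S = {T1, T3, T4, T5}.
P(S) = 0.191 + 0.06 + 0.429 + 0.247 = 0.927.
P(E ∩ S) = 0.18·0.191 + 0.1·0.06 + 0.03·0.429 + 0.3·0.247 = 0.03438 + 0.006 + 0.01287 + 0.0741 = 0.12735.
P(E | S) = 0.12735 / 0.927 = 0.137379…

0.1374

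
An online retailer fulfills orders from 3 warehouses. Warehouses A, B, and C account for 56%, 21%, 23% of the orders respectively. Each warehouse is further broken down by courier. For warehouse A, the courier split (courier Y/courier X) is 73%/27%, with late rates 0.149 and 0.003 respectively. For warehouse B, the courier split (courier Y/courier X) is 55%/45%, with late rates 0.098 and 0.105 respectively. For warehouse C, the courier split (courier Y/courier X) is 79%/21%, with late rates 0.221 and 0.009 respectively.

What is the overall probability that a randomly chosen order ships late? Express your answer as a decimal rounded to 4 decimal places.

P(L) ≈ 0.1232

P(L|A) = 0.73·0.149 + 0.27·0.003 = 0.10877 + 0.00081 = 0.10958
P(L|B) = 0.55·0.098 + 0.45·0.105 = 0.0539 + 0.04725 = 0.10115
P(L|C) = 0.79·0.221 + 0.21·0.009 = 0.17459 + 0.00189 = 0.17648
By total probability over the outer partition,
P(L) = 0.56·0.10958 + 0.21·0.10115 + 0.23·0.17648
      = 0.0613648 + 0.0212415 + 0.0405904 = 0.1231967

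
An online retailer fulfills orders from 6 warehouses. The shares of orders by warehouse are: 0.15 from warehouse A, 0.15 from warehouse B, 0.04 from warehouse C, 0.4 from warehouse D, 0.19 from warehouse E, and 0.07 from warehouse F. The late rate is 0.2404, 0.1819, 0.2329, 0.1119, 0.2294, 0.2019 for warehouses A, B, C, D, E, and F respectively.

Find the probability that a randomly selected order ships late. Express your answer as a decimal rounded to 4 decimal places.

P(L) = P(L|A)·P(A) + P(L|B)·P(B) + P(L|C)·P(C) + P(L|D)·P(D) + P(L|E)·P(E) + P(L|F)·P(F)
      = 0.2404·0.15 + 0.1819·0.15 + 0.2329·0.04 + 0.1119·0.4 + 0.2294·0.19 + 0.2019·0.07
      = 0.03606 + 0.027285 + 0.009316 + 0.04476 + 0.043586 + 0.014133 = 0.17514

P(L) ≈ 0.1751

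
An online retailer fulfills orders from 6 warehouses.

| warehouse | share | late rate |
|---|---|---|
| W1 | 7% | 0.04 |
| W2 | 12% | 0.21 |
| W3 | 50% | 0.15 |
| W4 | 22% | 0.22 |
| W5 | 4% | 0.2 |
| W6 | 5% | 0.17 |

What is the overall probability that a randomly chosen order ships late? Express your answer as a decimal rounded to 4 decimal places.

P(L) = P(L|W1)·P(W1) + P(L|W2)·P(W2) + P(L|W3)·P(W3) + P(L|W4)·P(W4) + P(L|W5)·P(W5) + P(L|W6)·P(W6)
      = 0.04·0.07 + 0.21·0.12 + 0.15·0.5 + 0.22·0.22 + 0.2·0.04 + 0.17·0.05
      = 0.0028 + 0.0252 + 0.075 + 0.0484 + 0.008 + 0.0085 = 0.1679

0.1679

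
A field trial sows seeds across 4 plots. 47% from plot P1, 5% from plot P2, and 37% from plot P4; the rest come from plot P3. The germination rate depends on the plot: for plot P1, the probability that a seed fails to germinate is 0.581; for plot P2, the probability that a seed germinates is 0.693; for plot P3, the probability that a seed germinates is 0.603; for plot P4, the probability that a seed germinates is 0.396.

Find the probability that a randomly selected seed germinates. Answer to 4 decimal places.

P(P3) = 1 − (0.47 + 0.05 + 0.37) = 0.11.
P(G|P1) = 1 − 0.581 = 0.419.
By the law of total probability,
P(G) = P(G|P1)·P(P1) + P(G|P2)·P(P2) + P(G|P3)·P(P3) + P(G|P4)·P(P4)
      = 0.419·0.47 + 0.693·0.05 + 0.603·0.11 + 0.396·0.37
      = 0.19693 + 0.03465 + 0.06633 + 0.14652 = 0.44443

0.4444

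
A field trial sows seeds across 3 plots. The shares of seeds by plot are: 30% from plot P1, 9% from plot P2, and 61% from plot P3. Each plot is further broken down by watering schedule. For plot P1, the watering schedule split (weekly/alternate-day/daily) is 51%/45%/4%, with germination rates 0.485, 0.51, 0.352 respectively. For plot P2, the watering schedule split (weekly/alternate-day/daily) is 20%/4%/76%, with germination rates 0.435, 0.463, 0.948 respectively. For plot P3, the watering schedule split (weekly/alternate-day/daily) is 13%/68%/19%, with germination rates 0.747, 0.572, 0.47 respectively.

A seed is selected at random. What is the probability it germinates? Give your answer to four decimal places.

0.5726

P(G|P1) = 0.51·0.485 + 0.45·0.51 + 0.04·0.352 = 0.24735 + 0.2295 + 0.01408 = 0.49093
P(G|P2) = 0.2·0.435 + 0.04·0.463 + 0.76·0.948 = 0.087 + 0.01852 + 0.72048 = 0.826
P(G|P3) = 0.13·0.747 + 0.68·0.572 + 0.19·0.47 = 0.09711 + 0.38896 + 0.0893 = 0.57537
Then overall,
P(G) = 0.3·0.49093 + 0.09·0.826 + 0.61·0.57537
      = 0.147279 + 0.07434 + 0.3509757 = 0.5725947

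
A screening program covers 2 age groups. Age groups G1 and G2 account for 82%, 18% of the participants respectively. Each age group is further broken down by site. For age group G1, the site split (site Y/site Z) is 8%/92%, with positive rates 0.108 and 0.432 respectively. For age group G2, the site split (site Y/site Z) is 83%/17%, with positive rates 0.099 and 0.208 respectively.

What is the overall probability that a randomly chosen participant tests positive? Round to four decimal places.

P(T) ≈ 0.3541

P(T|G1) = 0.08·0.108 + 0.92·0.432 = 0.00864 + 0.39744 = 0.40608
P(T|G2) = 0.83·0.099 + 0.17·0.208 = 0.08217 + 0.03536 = 0.11753
By total probability over the outer partition,
P(T) = 0.82·0.40608 + 0.18·0.11753
      = 0.3329856 + 0.0211554 = 0.354141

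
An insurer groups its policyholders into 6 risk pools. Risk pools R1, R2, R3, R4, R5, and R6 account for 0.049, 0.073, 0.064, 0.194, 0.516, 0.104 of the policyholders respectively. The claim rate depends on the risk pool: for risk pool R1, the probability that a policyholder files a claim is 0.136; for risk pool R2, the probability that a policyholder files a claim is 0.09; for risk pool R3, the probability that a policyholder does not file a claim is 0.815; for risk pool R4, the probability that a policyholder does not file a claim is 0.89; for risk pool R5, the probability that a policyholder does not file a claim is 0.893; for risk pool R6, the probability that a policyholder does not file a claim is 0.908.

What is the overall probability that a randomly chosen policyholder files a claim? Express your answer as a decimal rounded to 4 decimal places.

0.1112

P(C|R3) = 1 − 0.815 = 0.185.
P(C|R4) = 1 − 0.89 = 0.11.
P(C|R5) = 1 − 0.893 = 0.107.
P(C|R6) = 1 − 0.908 = 0.092.
Using total probability over the partition,
P(C) = P(C|R1)·P(R1) + P(C|R2)·P(R2) + P(C|R3)·P(R3) + P(C|R4)·P(R4) + P(C|R5)·P(R5) + P(C|R6)·P(R6)
      = 0.136·0.049 + 0.09·0.073 + 0.185·0.064 + 0.11·0.194 + 0.107·0.516 + 0.092·0.104
      = 0.006664 + 0.00657 + 0.01184 + 0.02134 + 0.055212 + 0.009568 = 0.111194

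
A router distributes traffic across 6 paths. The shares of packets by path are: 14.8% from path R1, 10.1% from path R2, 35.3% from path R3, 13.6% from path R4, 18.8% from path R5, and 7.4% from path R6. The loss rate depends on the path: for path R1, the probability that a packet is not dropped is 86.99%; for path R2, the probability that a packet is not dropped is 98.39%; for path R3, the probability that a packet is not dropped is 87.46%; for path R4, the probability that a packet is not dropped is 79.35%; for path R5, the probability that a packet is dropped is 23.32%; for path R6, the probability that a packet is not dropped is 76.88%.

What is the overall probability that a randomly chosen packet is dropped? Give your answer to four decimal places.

P(L|R1) = 1 − 0.8699 = 0.1301.
P(L|R2) = 1 − 0.9839 = 0.0161.
P(L|R3) = 1 − 0.8746 = 0.1254.
P(L|R4) = 1 − 0.7935 = 0.2065.
P(L|R6) = 1 − 0.7688 = 0.2312.
Using total probability over the partition,
P(L) = P(L|R1)·P(R1) + P(L|R2)·P(R2) + P(L|R3)·P(R3) + P(L|R4)·P(R4) + P(L|R5)·P(R5) + P(L|R6)·P(R6)
      = 0.1301·0.148 + 0.0161·0.101 + 0.1254·0.353 + 0.2065·0.136 + 0.2332·0.188 + 0.2312·0.074
      = 0.0192548 + 0.0016261 + 0.0442662 + 0.028084 + 0.0438416 + 0.0171088 = 0.1541815

P(L) ≈ 0.1542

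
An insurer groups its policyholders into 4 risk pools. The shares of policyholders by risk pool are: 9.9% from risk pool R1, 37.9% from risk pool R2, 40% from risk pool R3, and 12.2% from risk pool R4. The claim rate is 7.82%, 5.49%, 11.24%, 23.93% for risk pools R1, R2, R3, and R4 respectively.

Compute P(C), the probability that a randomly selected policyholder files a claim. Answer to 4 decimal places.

Using total probability over the partition,
P(C) = P(C|R1)·P(R1) + P(C|R2)·P(R2) + P(C|R3)·P(R3) + P(C|R4)·P(R4)
      = 0.0782·0.099 + 0.0549·0.379 + 0.1124·0.4 + 0.2393·0.122
      = 0.0077418 + 0.0208071 + 0.04496 + 0.0291946 = 0.1027035

P(C) ≈ 0.1027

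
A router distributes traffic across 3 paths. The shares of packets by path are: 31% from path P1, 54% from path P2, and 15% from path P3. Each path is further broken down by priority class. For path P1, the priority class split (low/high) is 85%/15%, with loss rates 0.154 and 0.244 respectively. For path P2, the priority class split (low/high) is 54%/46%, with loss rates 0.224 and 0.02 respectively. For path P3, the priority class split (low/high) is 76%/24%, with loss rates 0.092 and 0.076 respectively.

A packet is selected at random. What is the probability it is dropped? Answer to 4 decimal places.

0.1354

P(L|P1) = 0.85·0.154 + 0.15·0.244 = 0.1309 + 0.0366 = 0.1675
P(L|P2) = 0.54·0.224 + 0.46·0.02 = 0.12096 + 0.0092 = 0.13016
P(L|P3) = 0.76·0.092 + 0.24·0.076 = 0.06992 + 0.01824 = 0.08816
By total probability over the outer partition,
P(L) = 0.31·0.1675 + 0.54·0.13016 + 0.15·0.08816
      = 0.051925 + 0.0702864 + 0.013224 = 0.1354354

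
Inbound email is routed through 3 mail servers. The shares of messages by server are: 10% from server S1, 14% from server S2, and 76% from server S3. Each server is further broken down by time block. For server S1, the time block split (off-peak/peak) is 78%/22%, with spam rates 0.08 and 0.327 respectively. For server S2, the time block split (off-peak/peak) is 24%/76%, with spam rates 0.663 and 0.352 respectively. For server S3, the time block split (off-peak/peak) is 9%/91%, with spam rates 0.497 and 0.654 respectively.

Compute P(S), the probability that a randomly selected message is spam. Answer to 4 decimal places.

P(S|S1) = 0.78·0.08 + 0.22·0.327 = 0.0624 + 0.07194 = 0.13434
P(S|S2) = 0.24·0.663 + 0.76·0.352 = 0.15912 + 0.26752 = 0.42664
P(S|S3) = 0.09·0.497 + 0.91·0.654 = 0.04473 + 0.59514 = 0.63987
By total probability over the outer partition,
P(S) = 0.1·0.13434 + 0.14·0.42664 + 0.76·0.63987
      = 0.013434 + 0.0597296 + 0.4863012 = 0.5594648

P(S) ≈ 0.5595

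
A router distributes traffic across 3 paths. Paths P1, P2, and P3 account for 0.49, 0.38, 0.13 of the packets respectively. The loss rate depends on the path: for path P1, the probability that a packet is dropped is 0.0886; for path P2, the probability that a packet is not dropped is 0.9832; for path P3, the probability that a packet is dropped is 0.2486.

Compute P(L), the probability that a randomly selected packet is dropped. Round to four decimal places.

0.0821

P(L|P2) = 1 − 0.9832 = 0.0168.
Summing over the partition,
P(L) = P(L|P1)·P(P1) + P(L|P2)·P(P2) + P(L|P3)·P(P3)
      = 0.0886·0.49 + 0.0168·0.38 + 0.2486·0.13
      = 0.043414 + 0.006384 + 0.032318 = 0.082116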